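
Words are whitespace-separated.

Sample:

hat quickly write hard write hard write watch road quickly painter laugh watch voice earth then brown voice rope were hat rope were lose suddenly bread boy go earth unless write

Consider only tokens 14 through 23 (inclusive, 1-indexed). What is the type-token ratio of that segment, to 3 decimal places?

Segment tokens 14–23: voice, earth, then, brown, voice, rope, were, hat, rope, were
Segment N = 10, segment V = 7.
TTR = 7 / 10 = 0.700

0.700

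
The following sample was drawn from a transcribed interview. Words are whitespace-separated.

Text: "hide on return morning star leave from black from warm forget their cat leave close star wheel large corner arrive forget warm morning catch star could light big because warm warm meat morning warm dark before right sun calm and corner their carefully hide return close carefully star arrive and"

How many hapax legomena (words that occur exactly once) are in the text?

Frequencies: warm:5, star:4, morning:3, hide:2, return:2, leave:2, from:2, forget:2, their:2, close:2, corner:2, arrive:2, and:2, carefully:2, on:1, black:1, cat:1, wheel:1, large:1, catch:1, … (10 more, each freq 1)
Hapax (freq=1): because, before, big, black, calm, cat, catch, could, dark, large, light, meat, on, right, sun, wheel

16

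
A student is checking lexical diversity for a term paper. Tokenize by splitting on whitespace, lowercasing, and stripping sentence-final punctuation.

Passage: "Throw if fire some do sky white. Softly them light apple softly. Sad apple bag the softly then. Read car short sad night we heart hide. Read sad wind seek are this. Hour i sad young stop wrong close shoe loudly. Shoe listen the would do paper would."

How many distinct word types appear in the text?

Distinct types: {apple, are, bag, car, close, do, fire, heart, hide, hour, i, if, light, listen, loudly, night, paper, read, sad, seek, shoe, short, sky, softly, some, stop, the, them, then, this, throw, we, white, wind, would, wrong, young}
V = 37

37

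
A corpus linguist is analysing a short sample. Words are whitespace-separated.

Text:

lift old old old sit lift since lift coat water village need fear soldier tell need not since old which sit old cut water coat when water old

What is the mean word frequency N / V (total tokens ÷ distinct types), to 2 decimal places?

1.87

N = 28 tokens, V = 15 types.
Mean frequency = N / V = 28 / 15 = 1.87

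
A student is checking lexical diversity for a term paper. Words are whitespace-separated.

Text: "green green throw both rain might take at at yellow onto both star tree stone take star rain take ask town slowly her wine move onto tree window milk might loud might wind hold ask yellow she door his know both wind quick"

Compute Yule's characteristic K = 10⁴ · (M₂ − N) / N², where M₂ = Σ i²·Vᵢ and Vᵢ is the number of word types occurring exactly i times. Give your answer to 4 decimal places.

194.6998

Frequencies: both:3, might:3, take:3, green:2, rain:2, at:2, yellow:2, onto:2, star:2, tree:2, ask:2, wind:2, throw:1, stone:1, town:1, slowly:1, her:1, wine:1, move:1, window:1, … (8 more, each freq 1)
N = 43. Frequency spectrum: V_1=16, V_2=9, V_3=3
M₂ = 1²·16 + 2²·9 + 3²·3 = 79
K = 10000 × (79 − 43) / 43² = 194.6998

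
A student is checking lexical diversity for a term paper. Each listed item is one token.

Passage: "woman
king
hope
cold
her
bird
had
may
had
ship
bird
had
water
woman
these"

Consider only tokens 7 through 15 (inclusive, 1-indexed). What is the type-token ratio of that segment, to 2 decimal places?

0.78

Segment tokens 7–15: had, may, had, ship, bird, had, water, woman, these
Segment N = 9, segment V = 7.
TTR = 7 / 9 = 0.78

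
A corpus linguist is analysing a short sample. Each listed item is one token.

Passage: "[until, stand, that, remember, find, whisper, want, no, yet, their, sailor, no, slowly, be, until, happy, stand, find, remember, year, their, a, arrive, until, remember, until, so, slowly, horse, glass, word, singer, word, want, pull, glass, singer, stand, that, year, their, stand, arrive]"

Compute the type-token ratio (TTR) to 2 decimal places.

N = 43 tokens, V = 23 types.
TTR = V / N = 23 / 43 = 0.53

0.53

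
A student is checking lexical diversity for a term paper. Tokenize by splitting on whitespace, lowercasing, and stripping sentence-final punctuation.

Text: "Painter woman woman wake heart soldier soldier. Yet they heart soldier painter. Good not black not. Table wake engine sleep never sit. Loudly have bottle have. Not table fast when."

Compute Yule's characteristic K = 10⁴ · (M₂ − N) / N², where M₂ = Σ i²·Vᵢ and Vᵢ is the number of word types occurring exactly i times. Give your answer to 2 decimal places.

266.67

Frequencies: soldier:3, not:3, painter:2, woman:2, wake:2, heart:2, table:2, have:2, yet:1, they:1, good:1, black:1, engine:1, sleep:1, never:1, sit:1, loudly:1, bottle:1, fast:1, when:1
N = 30. Frequency spectrum: V_1=12, V_2=6, V_3=2
M₂ = 1²·12 + 2²·6 + 3²·2 = 54
K = 10000 × (54 − 30) / 30² = 266.67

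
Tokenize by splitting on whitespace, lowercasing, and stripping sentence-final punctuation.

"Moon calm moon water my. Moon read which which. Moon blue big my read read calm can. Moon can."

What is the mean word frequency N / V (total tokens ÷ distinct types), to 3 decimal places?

2.111

N = 19 tokens, V = 9 types.
Mean frequency = N / V = 19 / 9 = 2.111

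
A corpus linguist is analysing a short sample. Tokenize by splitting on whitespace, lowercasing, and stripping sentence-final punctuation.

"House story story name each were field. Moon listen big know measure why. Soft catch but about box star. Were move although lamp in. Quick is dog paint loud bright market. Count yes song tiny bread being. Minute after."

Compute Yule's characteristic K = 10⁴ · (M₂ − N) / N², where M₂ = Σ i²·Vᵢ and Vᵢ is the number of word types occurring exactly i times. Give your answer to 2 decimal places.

26.30

Frequencies: story:2, were:2, house:1, name:1, each:1, field:1, moon:1, listen:1, big:1, know:1, measure:1, why:1, soft:1, catch:1, but:1, about:1, box:1, star:1, move:1, although:1, … (17 more, each freq 1)
N = 39. Frequency spectrum: V_1=35, V_2=2
M₂ = 1²·35 + 2²·2 = 43
K = 10000 × (43 − 39) / 39² = 26.30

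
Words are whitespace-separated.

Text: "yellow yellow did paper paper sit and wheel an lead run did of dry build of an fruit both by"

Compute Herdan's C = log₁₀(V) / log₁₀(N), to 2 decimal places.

0.90

N = 20, V = 15.
log₁₀(V) = 1.176091, log₁₀(N) = 1.301030
C = 1.176091 / 1.301030 = 0.90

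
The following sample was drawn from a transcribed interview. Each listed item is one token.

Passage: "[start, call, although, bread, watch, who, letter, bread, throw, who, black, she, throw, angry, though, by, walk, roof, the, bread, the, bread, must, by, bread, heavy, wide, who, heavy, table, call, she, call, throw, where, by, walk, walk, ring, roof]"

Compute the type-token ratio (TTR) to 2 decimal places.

N = 40 tokens, V = 22 types.
TTR = V / N = 22 / 40 = 0.55

0.55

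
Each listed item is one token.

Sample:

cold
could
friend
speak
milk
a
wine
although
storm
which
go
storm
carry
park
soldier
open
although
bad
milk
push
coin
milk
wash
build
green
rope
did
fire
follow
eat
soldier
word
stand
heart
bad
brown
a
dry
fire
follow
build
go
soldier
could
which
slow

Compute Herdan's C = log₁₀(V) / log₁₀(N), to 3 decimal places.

N = 46, V = 32.
log₁₀(V) = 1.505150, log₁₀(N) = 1.662758
C = 1.505150 / 1.662758 = 0.905

0.905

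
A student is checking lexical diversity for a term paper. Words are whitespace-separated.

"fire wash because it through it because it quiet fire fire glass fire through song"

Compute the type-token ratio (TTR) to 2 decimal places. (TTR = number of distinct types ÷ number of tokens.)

0.53

N = 15 tokens, V = 8 types.
TTR = V / N = 8 / 15 = 0.53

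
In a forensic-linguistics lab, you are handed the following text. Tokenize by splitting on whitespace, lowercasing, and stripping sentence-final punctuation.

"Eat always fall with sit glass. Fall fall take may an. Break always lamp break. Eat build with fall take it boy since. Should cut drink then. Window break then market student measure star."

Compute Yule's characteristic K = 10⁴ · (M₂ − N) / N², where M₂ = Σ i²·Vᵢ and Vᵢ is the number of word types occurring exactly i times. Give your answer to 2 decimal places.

Frequencies: fall:4, break:3, eat:2, always:2, with:2, take:2, then:2, sit:1, glass:1, may:1, an:1, lamp:1, build:1, it:1, boy:1, since:1, should:1, cut:1, drink:1, window:1, … (4 more, each freq 1)
N = 34. Frequency spectrum: V_1=17, V_2=5, V_3=1, V_4=1
M₂ = 1²·17 + 2²·5 + 3²·1 + 4²·1 = 62
K = 10000 × (62 − 34) / 34² = 242.21

242.21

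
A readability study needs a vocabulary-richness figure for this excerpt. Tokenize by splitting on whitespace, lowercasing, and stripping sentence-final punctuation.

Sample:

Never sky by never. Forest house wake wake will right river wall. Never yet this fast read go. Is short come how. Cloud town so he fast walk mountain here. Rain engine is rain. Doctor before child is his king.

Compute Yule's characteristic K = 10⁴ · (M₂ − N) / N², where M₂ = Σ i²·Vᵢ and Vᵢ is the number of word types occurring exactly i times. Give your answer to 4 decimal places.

Frequencies: never:3, is:3, wake:2, fast:2, rain:2, sky:1, by:1, forest:1, house:1, will:1, right:1, river:1, wall:1, yet:1, this:1, read:1, go:1, short:1, come:1, how:1, … (13 more, each freq 1)
N = 40. Frequency spectrum: V_1=28, V_2=3, V_3=2
M₂ = 1²·28 + 2²·3 + 3²·2 = 58
K = 10000 × (58 − 40) / 40² = 112.5000

112.5000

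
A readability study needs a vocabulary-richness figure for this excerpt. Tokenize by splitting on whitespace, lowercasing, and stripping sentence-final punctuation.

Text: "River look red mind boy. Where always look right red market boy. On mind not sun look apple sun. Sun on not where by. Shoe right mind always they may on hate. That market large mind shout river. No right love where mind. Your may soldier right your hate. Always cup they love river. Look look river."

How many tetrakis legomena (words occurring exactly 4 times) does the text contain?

Frequencies: look:5, mind:5, river:4, right:4, where:3, always:3, on:3, sun:3, red:2, boy:2, market:2, not:2, they:2, may:2, hate:2, love:2, your:2, apple:1, by:1, shoe:1, … (6 more, each freq 1)
Words with frequency 4: right, river

2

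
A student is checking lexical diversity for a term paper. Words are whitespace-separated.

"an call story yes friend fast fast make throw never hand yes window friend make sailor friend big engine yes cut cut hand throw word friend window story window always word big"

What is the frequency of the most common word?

Frequencies: friend:4, yes:3, window:3, story:2, fast:2, make:2, throw:2, hand:2, big:2, cut:2, word:2, an:1, call:1, never:1, sailor:1, engine:1, always:1
Most common: 'friend' with frequency 4.

4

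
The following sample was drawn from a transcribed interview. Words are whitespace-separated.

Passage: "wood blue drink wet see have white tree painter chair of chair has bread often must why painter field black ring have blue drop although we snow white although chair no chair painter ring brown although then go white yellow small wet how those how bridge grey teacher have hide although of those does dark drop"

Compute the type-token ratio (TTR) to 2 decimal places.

N = 56 tokens, V = 37 types.
TTR = V / N = 37 / 56 = 0.66

0.66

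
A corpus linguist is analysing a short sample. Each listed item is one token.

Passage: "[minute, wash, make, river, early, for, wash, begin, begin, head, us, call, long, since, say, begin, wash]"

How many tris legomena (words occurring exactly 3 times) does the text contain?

2

Frequencies: wash:3, begin:3, minute:1, make:1, river:1, early:1, for:1, head:1, us:1, call:1, long:1, since:1, say:1
Words with frequency 3: begin, wash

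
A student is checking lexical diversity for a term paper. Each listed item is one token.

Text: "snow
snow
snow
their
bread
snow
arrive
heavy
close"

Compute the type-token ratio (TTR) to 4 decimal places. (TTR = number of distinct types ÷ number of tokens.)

0.6667

N = 9 tokens, V = 6 types.
TTR = V / N = 6 / 9 = 0.6667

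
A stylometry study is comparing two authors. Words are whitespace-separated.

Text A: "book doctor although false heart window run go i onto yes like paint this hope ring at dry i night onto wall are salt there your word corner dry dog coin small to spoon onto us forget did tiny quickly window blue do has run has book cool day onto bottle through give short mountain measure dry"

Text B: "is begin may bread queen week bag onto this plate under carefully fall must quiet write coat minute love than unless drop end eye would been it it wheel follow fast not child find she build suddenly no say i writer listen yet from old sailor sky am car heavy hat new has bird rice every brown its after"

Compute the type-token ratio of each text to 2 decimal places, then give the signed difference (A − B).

TTR(A) = 47/57 = 0.82
TTR(B) = 58/59 = 0.98
Difference = 0.82 − 0.98 = -0.16

-0.16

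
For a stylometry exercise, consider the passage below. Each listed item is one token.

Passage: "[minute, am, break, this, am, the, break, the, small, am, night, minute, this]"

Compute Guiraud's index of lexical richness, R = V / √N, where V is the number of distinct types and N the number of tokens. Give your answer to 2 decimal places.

1.94

N = 13, V = 7.
√N = 3.605551
R = 7 / 3.605551 = 1.94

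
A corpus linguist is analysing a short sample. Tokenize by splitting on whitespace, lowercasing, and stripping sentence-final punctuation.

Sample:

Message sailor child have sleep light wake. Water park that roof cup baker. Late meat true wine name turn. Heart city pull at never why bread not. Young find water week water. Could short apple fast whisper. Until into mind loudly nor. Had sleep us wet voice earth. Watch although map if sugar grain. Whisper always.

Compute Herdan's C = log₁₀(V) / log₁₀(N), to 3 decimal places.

N = 56, V = 52.
log₁₀(V) = 1.716003, log₁₀(N) = 1.748188
C = 1.716003 / 1.748188 = 0.982

0.982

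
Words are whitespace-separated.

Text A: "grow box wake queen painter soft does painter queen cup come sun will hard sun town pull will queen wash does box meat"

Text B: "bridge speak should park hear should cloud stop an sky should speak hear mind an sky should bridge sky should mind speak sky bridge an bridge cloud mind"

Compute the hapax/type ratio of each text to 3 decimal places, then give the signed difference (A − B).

0.425

A: hapax=10, V=16, ratio=0.625
B: hapax=2, V=10, ratio=0.200
Difference = 0.625 − 0.200 = 0.425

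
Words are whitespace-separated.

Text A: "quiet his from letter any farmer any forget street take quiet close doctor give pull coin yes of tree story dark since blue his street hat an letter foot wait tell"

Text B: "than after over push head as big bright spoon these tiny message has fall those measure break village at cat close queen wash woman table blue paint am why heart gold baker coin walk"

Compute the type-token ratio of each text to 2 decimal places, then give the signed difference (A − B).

-0.16

TTR(A) = 26/31 = 0.84
TTR(B) = 34/34 = 1.00
Difference = 0.84 − 1.00 = -0.16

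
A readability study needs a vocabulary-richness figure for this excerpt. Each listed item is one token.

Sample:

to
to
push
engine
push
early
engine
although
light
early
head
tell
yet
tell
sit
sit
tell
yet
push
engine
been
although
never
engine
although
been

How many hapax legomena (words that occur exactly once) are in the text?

Frequencies: engine:4, push:3, although:3, tell:3, to:2, early:2, yet:2, sit:2, been:2, light:1, head:1, never:1
Hapax (freq=1): head, light, never

3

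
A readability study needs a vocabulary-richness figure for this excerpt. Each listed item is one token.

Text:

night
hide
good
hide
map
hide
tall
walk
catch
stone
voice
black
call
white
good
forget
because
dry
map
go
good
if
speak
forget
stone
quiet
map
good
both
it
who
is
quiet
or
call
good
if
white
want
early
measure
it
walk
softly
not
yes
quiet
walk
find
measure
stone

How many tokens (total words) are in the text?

Tokens: night, hide, good, hide, map, hide, tall, walk, catch, stone, voice, black, call, white, good, forget, because, dry, map, go, good, if, speak, forget, stone, quiet, map, good, both, it, who, is, quiet, or, call, good, if, white, want, early, measure, it, walk, softly, not, yes, quiet, walk, find, measure, stone
N = 51

51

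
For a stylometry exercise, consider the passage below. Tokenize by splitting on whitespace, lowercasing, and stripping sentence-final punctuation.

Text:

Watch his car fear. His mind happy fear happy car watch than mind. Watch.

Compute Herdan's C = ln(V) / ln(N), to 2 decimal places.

N = 14, V = 7.
ln(V) = 1.945910, ln(N) = 2.639057
C = 1.945910 / 2.639057 = 0.74

0.74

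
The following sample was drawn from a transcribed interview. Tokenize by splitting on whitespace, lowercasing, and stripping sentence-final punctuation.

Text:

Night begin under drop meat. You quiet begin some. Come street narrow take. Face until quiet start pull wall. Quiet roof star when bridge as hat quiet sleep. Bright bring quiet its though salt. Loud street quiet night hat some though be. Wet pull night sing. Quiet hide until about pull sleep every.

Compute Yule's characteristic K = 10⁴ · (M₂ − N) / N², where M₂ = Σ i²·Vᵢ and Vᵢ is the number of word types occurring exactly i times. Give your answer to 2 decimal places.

242.08

Frequencies: quiet:7, night:3, pull:3, begin:2, some:2, street:2, until:2, hat:2, sleep:2, though:2, under:1, drop:1, meat:1, you:1, come:1, narrow:1, take:1, face:1, start:1, wall:1, … (16 more, each freq 1)
N = 53. Frequency spectrum: V_1=26, V_2=7, V_3=2, V_7=1
M₂ = 1²·26 + 2²·7 + 3²·2 + 7²·1 = 121
K = 10000 × (121 − 53) / 53² = 242.08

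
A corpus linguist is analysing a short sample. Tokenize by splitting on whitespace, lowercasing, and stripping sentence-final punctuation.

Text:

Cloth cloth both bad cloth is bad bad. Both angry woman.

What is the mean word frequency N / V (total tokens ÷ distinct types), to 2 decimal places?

1.83

N = 11 tokens, V = 6 types.
Mean frequency = N / V = 11 / 6 = 1.83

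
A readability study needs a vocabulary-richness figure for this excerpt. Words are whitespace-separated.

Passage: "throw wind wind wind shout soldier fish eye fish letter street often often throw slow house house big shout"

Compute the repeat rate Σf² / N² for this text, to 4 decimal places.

0.0970

Frequencies: wind:3, throw:2, shout:2, fish:2, often:2, house:2, soldier:1, eye:1, letter:1, street:1, slow:1, big:1
Σf² = 35; N² = 361
Repeat rate = 35 / 361 = 0.0970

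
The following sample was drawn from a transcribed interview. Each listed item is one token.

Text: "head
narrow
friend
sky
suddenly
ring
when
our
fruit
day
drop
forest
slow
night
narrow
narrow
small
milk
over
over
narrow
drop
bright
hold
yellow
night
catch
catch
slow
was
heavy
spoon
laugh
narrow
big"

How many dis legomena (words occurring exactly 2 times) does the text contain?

5

Frequencies: narrow:5, drop:2, slow:2, night:2, over:2, catch:2, head:1, friend:1, sky:1, suddenly:1, ring:1, when:1, our:1, fruit:1, day:1, forest:1, small:1, milk:1, bright:1, hold:1, … (6 more, each freq 1)
Words with frequency 2: catch, drop, night, over, slow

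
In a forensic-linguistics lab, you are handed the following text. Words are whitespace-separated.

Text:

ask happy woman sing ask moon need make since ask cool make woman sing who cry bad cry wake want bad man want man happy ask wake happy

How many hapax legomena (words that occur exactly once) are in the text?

5

Frequencies: ask:4, happy:3, woman:2, sing:2, make:2, cry:2, bad:2, wake:2, want:2, man:2, moon:1, need:1, since:1, cool:1, who:1
Hapax (freq=1): cool, moon, need, since, who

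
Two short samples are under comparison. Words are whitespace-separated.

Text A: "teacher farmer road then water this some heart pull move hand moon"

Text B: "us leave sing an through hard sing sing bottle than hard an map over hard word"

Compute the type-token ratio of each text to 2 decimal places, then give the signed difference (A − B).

0.31

TTR(A) = 12/12 = 1.00
TTR(B) = 11/16 = 0.69
Difference = 1.00 − 0.69 = 0.31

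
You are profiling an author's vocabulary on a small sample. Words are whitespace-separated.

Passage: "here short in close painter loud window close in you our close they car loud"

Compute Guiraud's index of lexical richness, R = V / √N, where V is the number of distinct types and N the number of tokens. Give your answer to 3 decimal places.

2.840

N = 15, V = 11.
√N = 3.872983
R = 11 / 3.872983 = 2.840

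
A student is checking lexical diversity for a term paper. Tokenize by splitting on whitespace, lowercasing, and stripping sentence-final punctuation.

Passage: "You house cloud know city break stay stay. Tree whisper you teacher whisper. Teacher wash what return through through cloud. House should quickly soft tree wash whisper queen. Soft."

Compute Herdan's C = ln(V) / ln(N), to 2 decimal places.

0.86

N = 29, V = 18.
ln(V) = 2.890372, ln(N) = 3.367296
C = 2.890372 / 3.367296 = 0.86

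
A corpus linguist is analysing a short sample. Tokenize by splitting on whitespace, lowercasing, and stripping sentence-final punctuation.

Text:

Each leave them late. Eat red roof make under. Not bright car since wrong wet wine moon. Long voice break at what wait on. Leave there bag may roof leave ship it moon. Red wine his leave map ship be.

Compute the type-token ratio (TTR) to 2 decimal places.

0.80

N = 40 tokens, V = 32 types.
TTR = V / N = 32 / 40 = 0.80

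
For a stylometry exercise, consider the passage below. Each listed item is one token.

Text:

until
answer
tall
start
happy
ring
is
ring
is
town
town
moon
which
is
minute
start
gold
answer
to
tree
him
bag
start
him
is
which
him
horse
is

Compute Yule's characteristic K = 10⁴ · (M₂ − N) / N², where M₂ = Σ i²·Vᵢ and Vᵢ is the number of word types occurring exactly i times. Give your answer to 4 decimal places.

475.6243

Frequencies: is:5, start:3, him:3, answer:2, ring:2, town:2, which:2, until:1, tall:1, happy:1, moon:1, minute:1, gold:1, to:1, tree:1, bag:1, horse:1
N = 29. Frequency spectrum: V_1=10, V_2=4, V_3=2, V_5=1
M₂ = 1²·10 + 2²·4 + 3²·2 + 5²·1 = 69
K = 10000 × (69 − 29) / 29² = 475.6243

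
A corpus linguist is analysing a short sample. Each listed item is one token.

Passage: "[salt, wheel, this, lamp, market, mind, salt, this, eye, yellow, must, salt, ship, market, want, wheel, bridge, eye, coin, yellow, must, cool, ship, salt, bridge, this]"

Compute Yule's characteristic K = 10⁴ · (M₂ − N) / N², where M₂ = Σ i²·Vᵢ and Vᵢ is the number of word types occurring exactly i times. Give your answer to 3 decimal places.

473.373

Frequencies: salt:4, this:3, wheel:2, market:2, eye:2, yellow:2, must:2, ship:2, bridge:2, lamp:1, mind:1, want:1, coin:1, cool:1
N = 26. Frequency spectrum: V_1=5, V_2=7, V_3=1, V_4=1
M₂ = 1²·5 + 2²·7 + 3²·1 + 4²·1 = 58
K = 10000 × (58 − 26) / 26² = 473.373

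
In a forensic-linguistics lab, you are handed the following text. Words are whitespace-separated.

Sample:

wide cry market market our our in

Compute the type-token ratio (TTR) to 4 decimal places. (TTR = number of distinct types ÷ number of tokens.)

0.7143

N = 7 tokens, V = 5 types.
TTR = V / N = 5 / 7 = 0.7143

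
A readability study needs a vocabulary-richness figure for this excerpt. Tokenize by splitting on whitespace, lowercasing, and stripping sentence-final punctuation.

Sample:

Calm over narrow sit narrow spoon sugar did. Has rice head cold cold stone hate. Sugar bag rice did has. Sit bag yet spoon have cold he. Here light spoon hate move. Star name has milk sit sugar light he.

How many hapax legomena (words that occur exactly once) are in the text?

Frequencies: sit:3, spoon:3, sugar:3, has:3, cold:3, narrow:2, did:2, rice:2, hate:2, bag:2, he:2, light:2, calm:1, over:1, head:1, stone:1, yet:1, have:1, here:1, move:1, … (3 more, each freq 1)
Hapax (freq=1): calm, have, head, here, milk, move, name, over, star, stone, yet

11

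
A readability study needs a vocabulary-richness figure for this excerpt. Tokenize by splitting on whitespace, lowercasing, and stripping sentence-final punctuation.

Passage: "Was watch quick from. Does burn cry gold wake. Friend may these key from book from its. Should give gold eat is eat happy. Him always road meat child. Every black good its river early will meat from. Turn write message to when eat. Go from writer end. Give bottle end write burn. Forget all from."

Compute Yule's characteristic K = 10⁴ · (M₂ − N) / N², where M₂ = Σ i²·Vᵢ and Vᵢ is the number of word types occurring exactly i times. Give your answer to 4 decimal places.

159.4388

Frequencies: from:6, eat:3, burn:2, gold:2, its:2, give:2, meat:2, write:2, end:2, was:1, watch:1, quick:1, does:1, cry:1, wake:1, friend:1, may:1, these:1, key:1, book:1, … (22 more, each freq 1)
N = 56. Frequency spectrum: V_1=33, V_2=7, V_3=1, V_6=1
M₂ = 1²·33 + 2²·7 + 3²·1 + 6²·1 = 106
K = 10000 × (106 − 56) / 56² = 159.4388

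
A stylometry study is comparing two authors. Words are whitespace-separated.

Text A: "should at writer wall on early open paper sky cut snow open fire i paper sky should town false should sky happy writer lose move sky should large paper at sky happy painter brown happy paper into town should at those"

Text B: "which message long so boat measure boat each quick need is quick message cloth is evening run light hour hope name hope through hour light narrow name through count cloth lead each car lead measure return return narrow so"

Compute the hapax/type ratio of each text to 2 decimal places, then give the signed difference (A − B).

A: hapax=15, V=23, ratio=0.65
B: hapax=7, V=23, ratio=0.30
Difference = 0.65 − 0.30 = 0.35

0.35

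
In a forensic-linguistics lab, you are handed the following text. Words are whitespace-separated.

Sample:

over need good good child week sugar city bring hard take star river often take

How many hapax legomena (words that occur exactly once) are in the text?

11

Frequencies: good:2, take:2, over:1, need:1, child:1, week:1, sugar:1, city:1, bring:1, hard:1, star:1, river:1, often:1
Hapax (freq=1): bring, child, city, hard, need, often, over, river, star, sugar, week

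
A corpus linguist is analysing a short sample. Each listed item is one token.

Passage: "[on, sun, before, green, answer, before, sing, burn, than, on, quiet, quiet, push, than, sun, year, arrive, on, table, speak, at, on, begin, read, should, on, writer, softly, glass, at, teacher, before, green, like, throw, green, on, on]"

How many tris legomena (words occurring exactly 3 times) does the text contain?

Frequencies: on:7, before:3, green:3, sun:2, than:2, quiet:2, at:2, answer:1, sing:1, burn:1, push:1, year:1, arrive:1, table:1, speak:1, begin:1, read:1, should:1, writer:1, softly:1, … (4 more, each freq 1)
Words with frequency 3: before, green

2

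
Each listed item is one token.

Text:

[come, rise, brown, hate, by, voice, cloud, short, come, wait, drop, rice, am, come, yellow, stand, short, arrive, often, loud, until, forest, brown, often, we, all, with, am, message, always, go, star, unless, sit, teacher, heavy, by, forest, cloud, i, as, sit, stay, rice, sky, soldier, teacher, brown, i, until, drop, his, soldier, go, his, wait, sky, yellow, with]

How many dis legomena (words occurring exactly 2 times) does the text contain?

19

Frequencies: come:3, brown:3, by:2, cloud:2, short:2, wait:2, drop:2, rice:2, am:2, yellow:2, often:2, until:2, forest:2, with:2, go:2, sit:2, teacher:2, i:2, sky:2, soldier:2, his:2, rise:1, hate:1, voice:1, stand:1, arrive:1, loud:1, we:1, all:1, message:1, always:1, star:1, unless:1, heavy:1, as:1, stay:1
Words with frequency 2: am, by, cloud, drop, forest, go, his, i, often, rice, short, sit, sky, soldier, teacher, until, wait, with, yellow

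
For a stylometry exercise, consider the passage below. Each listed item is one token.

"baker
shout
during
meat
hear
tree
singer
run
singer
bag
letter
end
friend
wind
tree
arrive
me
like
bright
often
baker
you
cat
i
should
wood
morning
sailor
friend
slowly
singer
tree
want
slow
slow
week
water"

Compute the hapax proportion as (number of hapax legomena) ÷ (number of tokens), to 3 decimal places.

Frequencies: tree:3, singer:3, baker:2, friend:2, slow:2, shout:1, during:1, meat:1, hear:1, run:1, bag:1, letter:1, end:1, wind:1, arrive:1, me:1, like:1, bright:1, often:1, you:1, … (10 more, each freq 1)
Hapax count = 25; token count = 37.
Ratio = 25 / 37 = 0.676

0.676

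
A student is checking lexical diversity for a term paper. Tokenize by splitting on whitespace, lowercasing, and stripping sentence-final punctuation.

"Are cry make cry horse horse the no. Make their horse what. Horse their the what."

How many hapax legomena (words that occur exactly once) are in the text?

2

Frequencies: horse:4, cry:2, make:2, the:2, their:2, what:2, are:1, no:1
Hapax (freq=1): are, no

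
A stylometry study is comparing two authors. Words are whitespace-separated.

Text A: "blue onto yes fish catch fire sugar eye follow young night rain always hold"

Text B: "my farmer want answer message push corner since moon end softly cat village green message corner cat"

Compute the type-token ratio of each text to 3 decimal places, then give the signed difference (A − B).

0.176

TTR(A) = 14/14 = 1.000
TTR(B) = 14/17 = 0.824
Difference = 1.000 − 0.824 = 0.176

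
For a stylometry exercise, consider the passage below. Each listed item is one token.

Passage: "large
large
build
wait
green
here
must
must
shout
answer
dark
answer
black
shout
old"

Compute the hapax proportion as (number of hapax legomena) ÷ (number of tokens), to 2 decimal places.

0.47

Frequencies: large:2, must:2, shout:2, answer:2, build:1, wait:1, green:1, here:1, dark:1, black:1, old:1
Hapax count = 7; token count = 15.
Ratio = 7 / 15 = 0.47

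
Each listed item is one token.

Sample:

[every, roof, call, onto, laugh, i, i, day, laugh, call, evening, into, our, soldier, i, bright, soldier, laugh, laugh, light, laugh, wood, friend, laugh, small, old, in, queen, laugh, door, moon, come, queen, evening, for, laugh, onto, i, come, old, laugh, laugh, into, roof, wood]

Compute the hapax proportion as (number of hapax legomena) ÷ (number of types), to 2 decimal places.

0.48

Frequencies: laugh:10, i:4, roof:2, call:2, onto:2, evening:2, into:2, soldier:2, wood:2, old:2, queen:2, come:2, every:1, day:1, our:1, bright:1, light:1, friend:1, small:1, in:1, … (3 more, each freq 1)
Hapax count = 11; type count = 23.
Ratio = 11 / 23 = 0.48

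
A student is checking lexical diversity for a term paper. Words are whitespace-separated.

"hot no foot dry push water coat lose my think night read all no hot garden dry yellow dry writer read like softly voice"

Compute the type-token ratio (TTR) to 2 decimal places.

N = 24 tokens, V = 19 types.
TTR = V / N = 19 / 24 = 0.79

0.79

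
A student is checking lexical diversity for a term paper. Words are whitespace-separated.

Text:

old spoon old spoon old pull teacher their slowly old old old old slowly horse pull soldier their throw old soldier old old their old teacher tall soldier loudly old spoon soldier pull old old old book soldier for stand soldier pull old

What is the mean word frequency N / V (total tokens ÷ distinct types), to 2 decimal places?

N = 43 tokens, V = 14 types.
Mean frequency = N / V = 43 / 14 = 3.07

3.07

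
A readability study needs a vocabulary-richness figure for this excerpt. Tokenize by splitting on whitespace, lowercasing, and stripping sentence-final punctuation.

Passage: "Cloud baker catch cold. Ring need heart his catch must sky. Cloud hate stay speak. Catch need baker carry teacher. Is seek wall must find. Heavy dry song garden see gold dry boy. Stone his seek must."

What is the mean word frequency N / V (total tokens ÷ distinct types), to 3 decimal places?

N = 37 tokens, V = 27 types.
Mean frequency = N / V = 37 / 27 = 1.370

1.370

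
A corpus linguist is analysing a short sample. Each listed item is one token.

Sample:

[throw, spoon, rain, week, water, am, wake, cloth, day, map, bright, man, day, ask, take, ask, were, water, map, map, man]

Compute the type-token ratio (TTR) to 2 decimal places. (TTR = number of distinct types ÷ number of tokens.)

0.71

N = 21 tokens, V = 15 types.
TTR = V / N = 15 / 21 = 0.71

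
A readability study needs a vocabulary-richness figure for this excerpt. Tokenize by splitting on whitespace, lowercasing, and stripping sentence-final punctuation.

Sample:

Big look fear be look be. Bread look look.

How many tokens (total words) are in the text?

Tokens: big, look, fear, be, look, be, bread, look, look
N = 9

9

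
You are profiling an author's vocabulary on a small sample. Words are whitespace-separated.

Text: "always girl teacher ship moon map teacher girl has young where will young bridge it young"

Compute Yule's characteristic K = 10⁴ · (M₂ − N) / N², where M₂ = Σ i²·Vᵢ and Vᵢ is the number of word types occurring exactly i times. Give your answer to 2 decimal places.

Frequencies: young:3, girl:2, teacher:2, always:1, ship:1, moon:1, map:1, has:1, where:1, will:1, bridge:1, it:1
N = 16. Frequency spectrum: V_1=9, V_2=2, V_3=1
M₂ = 1²·9 + 2²·2 + 3²·1 = 26
K = 10000 × (26 − 16) / 16² = 390.63

390.63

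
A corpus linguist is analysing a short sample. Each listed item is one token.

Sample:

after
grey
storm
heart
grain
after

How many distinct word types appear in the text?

Distinct types: {after, grain, grey, heart, storm}
V = 5

5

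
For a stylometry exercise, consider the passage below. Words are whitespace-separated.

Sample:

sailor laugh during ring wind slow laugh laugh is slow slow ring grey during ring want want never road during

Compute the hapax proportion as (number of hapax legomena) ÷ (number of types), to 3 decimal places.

Frequencies: laugh:3, during:3, ring:3, slow:3, want:2, sailor:1, wind:1, is:1, grey:1, never:1, road:1
Hapax count = 6; type count = 11.
Ratio = 6 / 11 = 0.545

0.545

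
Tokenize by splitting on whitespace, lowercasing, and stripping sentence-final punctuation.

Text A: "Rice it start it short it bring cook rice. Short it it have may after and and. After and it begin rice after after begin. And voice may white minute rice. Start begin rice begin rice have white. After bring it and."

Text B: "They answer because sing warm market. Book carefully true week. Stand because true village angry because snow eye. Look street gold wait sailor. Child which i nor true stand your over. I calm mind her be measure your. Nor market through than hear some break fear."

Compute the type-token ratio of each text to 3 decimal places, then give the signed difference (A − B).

-0.471

TTR(A) = 14/42 = 0.333
TTR(B) = 37/46 = 0.804
Difference = 0.333 − 0.804 = -0.471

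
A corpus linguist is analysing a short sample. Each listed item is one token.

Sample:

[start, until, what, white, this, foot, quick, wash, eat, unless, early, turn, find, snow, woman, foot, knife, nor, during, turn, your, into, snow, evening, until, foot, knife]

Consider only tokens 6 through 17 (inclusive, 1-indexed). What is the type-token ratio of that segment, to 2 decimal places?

0.92

Segment tokens 6–17: foot, quick, wash, eat, unless, early, turn, find, snow, woman, foot, knife
Segment N = 12, segment V = 11.
TTR = 11 / 12 = 0.92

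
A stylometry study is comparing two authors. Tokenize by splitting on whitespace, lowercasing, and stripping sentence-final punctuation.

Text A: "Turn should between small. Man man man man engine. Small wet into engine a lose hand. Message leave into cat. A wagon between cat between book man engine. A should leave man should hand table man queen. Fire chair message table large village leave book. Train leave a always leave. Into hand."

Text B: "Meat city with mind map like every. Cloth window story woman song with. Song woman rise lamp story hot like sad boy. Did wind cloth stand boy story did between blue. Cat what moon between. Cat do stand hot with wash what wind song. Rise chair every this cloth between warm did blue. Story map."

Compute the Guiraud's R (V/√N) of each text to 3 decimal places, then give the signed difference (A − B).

A: V=24, N=52, R=3.328
B: V=30, N=55, R=4.045
Difference = 3.328 − 4.045 = -0.717

-0.717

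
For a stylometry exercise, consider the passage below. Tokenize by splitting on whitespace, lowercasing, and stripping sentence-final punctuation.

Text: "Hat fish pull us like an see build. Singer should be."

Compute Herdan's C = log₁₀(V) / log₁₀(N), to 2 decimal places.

N = 11, V = 11.
log₁₀(V) = 1.041393, log₁₀(N) = 1.041393
C = 1.041393 / 1.041393 = 1.00

1.00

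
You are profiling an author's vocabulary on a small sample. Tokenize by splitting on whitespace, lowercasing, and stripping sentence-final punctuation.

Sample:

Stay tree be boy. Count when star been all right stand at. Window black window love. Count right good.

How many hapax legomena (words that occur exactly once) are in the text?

Frequencies: count:2, right:2, window:2, stay:1, tree:1, be:1, boy:1, when:1, star:1, been:1, all:1, stand:1, at:1, black:1, love:1, good:1
Hapax (freq=1): all, at, be, been, black, boy, good, love, stand, star, stay, tree, when

13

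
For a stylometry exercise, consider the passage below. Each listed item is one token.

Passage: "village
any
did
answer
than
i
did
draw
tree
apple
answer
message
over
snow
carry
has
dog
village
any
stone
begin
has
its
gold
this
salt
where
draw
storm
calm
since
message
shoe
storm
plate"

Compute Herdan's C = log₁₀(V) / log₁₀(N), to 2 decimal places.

0.93

N = 35, V = 27.
log₁₀(V) = 1.431364, log₁₀(N) = 1.544068
C = 1.431364 / 1.544068 = 0.93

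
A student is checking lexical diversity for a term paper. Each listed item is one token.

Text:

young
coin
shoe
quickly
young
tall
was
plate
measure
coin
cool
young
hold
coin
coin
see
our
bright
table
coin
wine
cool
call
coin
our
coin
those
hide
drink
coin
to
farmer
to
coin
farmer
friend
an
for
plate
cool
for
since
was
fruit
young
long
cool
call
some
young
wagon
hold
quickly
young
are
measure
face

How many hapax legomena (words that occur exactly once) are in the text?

18

Frequencies: coin:9, young:6, cool:4, quickly:2, was:2, plate:2, measure:2, hold:2, our:2, call:2, to:2, farmer:2, for:2, shoe:1, tall:1, see:1, bright:1, table:1, wine:1, those:1, … (11 more, each freq 1)
Hapax (freq=1): an, are, bright, drink, face, friend, fruit, hide, long, see, shoe, since, some, table, tall, those, wagon, wine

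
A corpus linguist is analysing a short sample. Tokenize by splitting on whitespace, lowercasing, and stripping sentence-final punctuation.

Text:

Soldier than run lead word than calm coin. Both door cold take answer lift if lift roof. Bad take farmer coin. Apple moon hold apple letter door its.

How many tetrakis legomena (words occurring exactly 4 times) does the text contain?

Frequencies: than:2, coin:2, door:2, take:2, lift:2, apple:2, soldier:1, run:1, lead:1, word:1, calm:1, both:1, cold:1, answer:1, if:1, roof:1, bad:1, farmer:1, moon:1, hold:1, … (2 more, each freq 1)
Words with frequency 4: (none)

0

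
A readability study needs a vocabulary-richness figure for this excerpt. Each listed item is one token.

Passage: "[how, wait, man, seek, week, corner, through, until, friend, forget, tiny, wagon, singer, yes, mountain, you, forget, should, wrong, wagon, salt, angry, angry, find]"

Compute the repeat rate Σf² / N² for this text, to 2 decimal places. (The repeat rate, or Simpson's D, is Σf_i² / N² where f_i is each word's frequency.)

Frequencies: forget:2, wagon:2, angry:2, how:1, wait:1, man:1, seek:1, week:1, corner:1, through:1, until:1, friend:1, tiny:1, singer:1, yes:1, mountain:1, you:1, should:1, wrong:1, salt:1, … (1 more, each freq 1)
Σf² = 30; N² = 576
Repeat rate = 30 / 576 = 0.05

0.05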